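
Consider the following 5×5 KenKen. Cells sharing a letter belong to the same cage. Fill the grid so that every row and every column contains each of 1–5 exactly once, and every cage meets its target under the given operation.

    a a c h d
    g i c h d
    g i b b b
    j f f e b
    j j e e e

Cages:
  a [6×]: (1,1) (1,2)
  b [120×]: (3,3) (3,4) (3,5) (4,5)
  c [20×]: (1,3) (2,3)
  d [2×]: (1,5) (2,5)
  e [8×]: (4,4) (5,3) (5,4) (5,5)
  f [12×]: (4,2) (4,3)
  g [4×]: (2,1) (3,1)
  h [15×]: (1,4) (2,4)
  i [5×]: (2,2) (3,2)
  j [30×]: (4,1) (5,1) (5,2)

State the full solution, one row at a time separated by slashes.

3 2 4 5 1 / 4 1 5 3 2 / 1 5 2 4 3 / 2 4 3 1 5 / 5 3 1 2 4

The 4 cells of cage e must have product 8, leaving (4,4) = 1.
The only place for 1 in row 1 is (1,5).
1 is placed in column 5; hence (2,5) = 2.
Cage e has product 8, leaving (5,3) = 1.
Column 5 now contains 2, which forces (5,5) = 4.
4 is placed in row 5, leaving (5,4) = 2.
The 4 cells of cage b must have product 120, so (3,3) = 2.
2 is placed in column 4, so (3,4) = 4.
Cage j has product 30, so (4,1) = 2.
2 is placed in column 1, leaving (1,1) = 3.
Cage a's pair has product 6, which forces (1,2) = 2.
3 is placed in row 1, which forces (1,4) = 5.
Cage g needs two cells with product 4, leaving (2,1) = 4.
Row 2 now contains 4; hence (2,3) = 5.
Column 4 already has 5, which forces (2,4) = 3.
4 is placed in row 3, leaving (3,1) = 1.
Row 3 now contains 1, so (3,2) = 5.
5 is placed in row 3, so (3,5) = 3.
Column 5 now contains 3, so (4,5) = 5.
Column 1 already has 3, leaving (5,1) = 5.
Column 2 now contains 5; hence (5,2) = 3.
5 is placed in row 1, leaving (1,3) = 4.
Row 2 now contains 5, leaving (2,2) = 1.
3 is placed in column 2, which forces (4,2) = 4.
Cage f needs two cells with product 12, which forces (4,3) = 3.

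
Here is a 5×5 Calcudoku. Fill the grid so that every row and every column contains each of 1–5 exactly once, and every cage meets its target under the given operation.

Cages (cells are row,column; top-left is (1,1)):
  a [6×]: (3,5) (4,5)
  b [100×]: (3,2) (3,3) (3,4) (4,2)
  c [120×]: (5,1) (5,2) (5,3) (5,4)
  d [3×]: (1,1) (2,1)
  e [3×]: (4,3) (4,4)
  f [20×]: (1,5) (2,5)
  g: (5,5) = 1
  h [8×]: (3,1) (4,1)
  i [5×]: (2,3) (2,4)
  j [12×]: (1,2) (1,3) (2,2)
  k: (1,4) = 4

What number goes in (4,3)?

1

K is a freebie; hence (1,4) = 4.
Row 1 already has 4, leaving (1,5) = 5.
Column 5 already has 5, which forces (2,5) = 4.
The 4 cells of cage b must have product 100, so (4,2) = 5.
G is a freebie; hence (5,5) = 1.
The 3 cells of cage j must have product 12, leaving (1,2) = 3.
The 3 cells of cage j must have product 12, which forces (1,3) = 2.
Cage j has product 12, leaving (2,2) = 2.
Column 2 already has 2, leaving (5,2) = 4.
3 is placed in row 1; hence (1,1) = 1.
Cage d needs two cells with product 3; hence (2,1) = 3.
Column 2 now contains 4, which forces (3,2) = 1.
The 4 cells of cage b must have product 100, which forces (3,3) = 4.
Cage b needs product 100, leaving (3,4) = 5.
Cage i needs two cells with product 5, leaving (2,3) = 5.
5 is placed in column 4, leaving (2,4) = 1.
4 is placed in row 3, so (3,1) = 2.
2 is placed in row 3, which forces (3,5) = 3.
Cage h's pair has product 8, leaving (4,1) = 4.
1 is placed in column 4; hence (4,4) = 3.
3 is placed in column 5, leaving (4,5) = 2.
Column 1 already has 2, leaving (5,1) = 5.
Column 3 now contains 5, leaving (5,3) = 3.
Column 4 already has 3, so (5,4) = 2.
Row 4 now contains 3, leaving (4,3) = 1.
Filled in: 1 3 2 4 5 / 3 2 5 1 4 / 2 1 4 5 3 / 4 5 1 3 2 / 5 4 3 2 1.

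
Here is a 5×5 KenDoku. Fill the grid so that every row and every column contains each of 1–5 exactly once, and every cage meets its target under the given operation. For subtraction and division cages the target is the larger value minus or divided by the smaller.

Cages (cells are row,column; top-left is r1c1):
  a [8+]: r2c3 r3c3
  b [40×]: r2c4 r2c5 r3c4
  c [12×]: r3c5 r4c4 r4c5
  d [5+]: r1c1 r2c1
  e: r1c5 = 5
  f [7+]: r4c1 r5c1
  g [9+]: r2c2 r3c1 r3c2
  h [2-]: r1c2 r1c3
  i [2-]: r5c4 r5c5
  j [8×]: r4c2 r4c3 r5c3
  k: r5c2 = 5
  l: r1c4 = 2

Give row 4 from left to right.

5 1 2 3 4

Cage l is a single given cell; hence r1c4 = 2.
E is a freebie, which forces r1c5 = 5.
Cage k is given, so r5c2 = 5.
Cage b has product 40; hence r2c5 = 2.
Row 1 needs a 4, and only r1c1 is open for it.
Column 1 already has 4, leaving r2c1 = 1.
Cage f needs two cells with sum 7, which forces r4c1 = 5.
Cage f's pair has sum 7, leaving r5c1 = 2.
The 3 cells of cage g must have sum 9, so r2c2 = 4.
4 is placed in row 2; hence r2c4 = 5.
Column 1 already has 2, leaving r3c1 = 3.
Cage g needs sum 9, so r3c2 = 2.
Row 3 already has 3, leaving r3c3 = 5.
5 is placed in column 4, which forces r3c4 = 4.
Row 3 already has 4; hence r3c5 = 1.
2 is placed in column 2, leaving r4c2 = 1.
Row 4 now contains 1; hence r4c4 = 3.
Row 4 now contains 3, leaving r4c5 = 4.
3 is placed in column 4, so r5c4 = 1.
Column 5 now contains 1, leaving r5c5 = 3.
Column 2 now contains 1, leaving r1c2 = 3.
The two cells of cage h must have difference 2, leaving r1c3 = 1.
Row 2 already has 5, leaving r2c3 = 3.
4 is placed in row 4, so r4c3 = 2.
1 is placed in row 5, which forces r5c3 = 4.
Completed grid: 4 3 1 2 5 / 1 4 3 5 2 / 3 2 5 4 1 / 5 1 2 3 4 / 2 5 4 1 3.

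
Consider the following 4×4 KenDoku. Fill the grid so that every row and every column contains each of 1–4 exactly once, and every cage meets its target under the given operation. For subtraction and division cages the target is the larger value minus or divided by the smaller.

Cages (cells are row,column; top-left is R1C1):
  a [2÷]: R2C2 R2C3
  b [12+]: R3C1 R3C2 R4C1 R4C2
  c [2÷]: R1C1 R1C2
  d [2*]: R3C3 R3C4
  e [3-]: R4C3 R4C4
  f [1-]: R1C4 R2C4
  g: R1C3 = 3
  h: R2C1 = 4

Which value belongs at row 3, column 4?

G is a freebie; hence R1C3 = 3.
Cage h is given, which forces R2C1 = 4.
In row 2, 3 can only go at R2C4, so R2C4 = 3.
Row 3 needs a 4, and only R3C2 is open for it.
Cage b needs sum 12, leaving R3C1 = 3.
Cage b has sum 12, leaving R4C1 = 2.
Column 2 already has 4, which forces R4C2 = 3.
Column 1 already has 2, leaving R1C1 = 1.
The two cells of cage c must have quotient 2, so R1C2 = 2.
2 is placed in row 1, so R1C4 = 4.
2 is placed in column 2, which forces R2C2 = 1.
1 is placed in row 2, so R2C3 = 2.
Column 3 now contains 2, so R3C3 = 1.
Row 3 now contains 1, leaving R3C4 = 2.
1 is placed in column 3, which forces R4C3 = 4.
Column 4 now contains 4, which forces R4C4 = 1.
Completed grid: 1 2 3 4 / 4 1 2 3 / 3 4 1 2 / 2 3 4 1.

2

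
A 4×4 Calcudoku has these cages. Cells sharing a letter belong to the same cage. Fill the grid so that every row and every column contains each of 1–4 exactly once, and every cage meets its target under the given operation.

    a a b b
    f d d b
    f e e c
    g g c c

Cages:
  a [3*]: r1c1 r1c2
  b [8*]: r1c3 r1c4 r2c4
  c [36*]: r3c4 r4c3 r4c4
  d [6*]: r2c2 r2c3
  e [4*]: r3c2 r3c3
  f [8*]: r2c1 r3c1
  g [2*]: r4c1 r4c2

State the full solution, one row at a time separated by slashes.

Cage c has product 36, so r3c4 = 3.
Cage c has product 36, leaving r4c3 = 3.
The 3 cells of cage c must have product 36; hence r4c4 = 4.
Cage b has product 8, leaving r1c3 = 4.
Cage d needs two cells with product 6, leaving r2c2 = 3.
3 is placed in column 3, leaving r2c3 = 2.
2 is placed in row 2, leaving r2c4 = 1.
Column 3 now contains 4, so r3c3 = 1.
The two cells of cage a must have product 3, so r1c1 = 3.
Column 2 already has 3, so r1c2 = 1.
Column 4 now contains 1, which forces r1c4 = 2.
2 is placed in row 2, leaving r2c1 = 4.
Cage f needs two cells with product 8, leaving r3c1 = 2.
Row 3 now contains 1; hence r3c2 = 4.
2 is placed in column 1, so r4c1 = 1.
Column 2 now contains 1; hence r4c2 = 2.

3 1 4 2 / 4 3 2 1 / 2 4 1 3 / 1 2 3 4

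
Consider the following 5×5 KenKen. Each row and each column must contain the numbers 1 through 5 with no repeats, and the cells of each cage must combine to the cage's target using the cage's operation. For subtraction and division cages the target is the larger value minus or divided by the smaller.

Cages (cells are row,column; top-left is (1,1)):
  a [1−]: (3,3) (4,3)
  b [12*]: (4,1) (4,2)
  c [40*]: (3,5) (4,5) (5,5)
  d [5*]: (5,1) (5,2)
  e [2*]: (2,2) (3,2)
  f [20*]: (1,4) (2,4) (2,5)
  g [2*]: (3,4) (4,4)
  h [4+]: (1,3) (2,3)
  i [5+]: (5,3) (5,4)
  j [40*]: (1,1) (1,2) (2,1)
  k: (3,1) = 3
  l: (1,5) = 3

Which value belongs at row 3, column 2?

L is a freebie, leaving (1,5) = 3.
Cage k is a single given cell; hence (3,1) = 3.
Column 1 now contains 3, which forces (4,1) = 4.
Row 4 already has 4; hence (4,2) = 3.
The 3 cells of cage j must have product 40; hence (1,2) = 4.
Row 1 already has 3, so (1,3) = 1.
Cage h's pair has sum 4, which forces (2,3) = 3.
Cage a's pair has difference 1, which forces (3,3) = 4.
Cage a's pair has difference 1, which forces (4,3) = 5.
5 is placed in row 4; hence (4,5) = 2.
Column 3 already has 4, so (5,3) = 2.
Cage f needs product 20, which forces (1,4) = 5.
Cage g's pair has product 2, which forces (3,4) = 2.
Column 5 now contains 2; hence (3,5) = 5.
2 is placed in row 4, leaving (4,4) = 1.
The two cells of cage i must have sum 5, so (5,4) = 3.
Cage c has product 40, leaving (5,5) = 4.
5 is placed in row 1, so (1,1) = 2.
Cage j needs product 40, which forces (2,1) = 5.
The two cells of cage e must have product 2, which forces (2,2) = 2.
Column 4 now contains 1, leaving (2,4) = 4.
Column 5 now contains 4, leaving (2,5) = 1.
Row 3 already has 2, which forces (3,2) = 1.
Column 1 already has 5; hence (5,1) = 1.
1 is placed in column 2, leaving (5,2) = 5.
Completed grid: 2 4 1 5 3 / 5 2 3 4 1 / 3 1 4 2 5 / 4 3 5 1 2 / 1 5 2 3 4.

1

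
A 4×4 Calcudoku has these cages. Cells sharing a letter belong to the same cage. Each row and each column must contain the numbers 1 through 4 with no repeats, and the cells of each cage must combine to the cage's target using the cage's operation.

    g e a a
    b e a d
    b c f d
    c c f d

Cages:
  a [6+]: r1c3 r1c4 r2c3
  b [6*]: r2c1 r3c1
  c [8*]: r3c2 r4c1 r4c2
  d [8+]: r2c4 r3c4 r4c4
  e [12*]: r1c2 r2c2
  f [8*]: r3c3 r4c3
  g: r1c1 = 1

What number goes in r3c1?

3

Cage g is a single given cell; hence r1c1 = 1.
Cage a has sum 6, which forces r2c3 = 1.
Row 1 needs a 4, and only r1c2 is open for it.
Column 2 now contains 4, leaving r2c2 = 3.
Row 2 now contains 3, so r2c4 = 4.
Cage c needs product 8, so r4c1 = 4.
Row 4 now contains 4; hence r4c3 = 2.
2 is placed in column 3; hence r1c3 = 3.
Cage a has sum 6; hence r1c4 = 2.
Row 2 now contains 3, leaving r2c1 = 2.
The two cells of cage b must have product 6, which forces r3c1 = 3.
The 3 cells of cage c must have product 8, so r3c2 = 2.
2 is placed in column 3; hence r3c3 = 4.
Row 3 already has 3; hence r3c4 = 1.
Row 4 now contains 2, which forces r4c2 = 1.
1 is placed in column 4; hence r4c4 = 3.
Filled in: 1 4 3 2 / 2 3 1 4 / 3 2 4 1 / 4 1 2 3.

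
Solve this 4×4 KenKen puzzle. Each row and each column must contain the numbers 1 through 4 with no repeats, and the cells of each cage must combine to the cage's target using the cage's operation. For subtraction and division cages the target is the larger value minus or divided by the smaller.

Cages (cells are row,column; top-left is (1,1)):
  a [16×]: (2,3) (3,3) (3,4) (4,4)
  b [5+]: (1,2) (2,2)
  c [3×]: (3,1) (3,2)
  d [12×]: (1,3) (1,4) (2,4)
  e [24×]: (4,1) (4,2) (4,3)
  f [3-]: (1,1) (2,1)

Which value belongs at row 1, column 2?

2

The only place for 1 in row 4 is (4,4).
The only place for 2 in row 3 is (3,4).
Cage d needs product 12, so (1,3) = 1.
Cage a needs product 16, so (2,3) = 2.
Cage a needs product 16, which forces (3,3) = 4.
Column 3 now contains 4; hence (4,3) = 3.
Row 1 now contains 1; hence (1,1) = 4.
Row 1 already has 4, leaving (1,2) = 2.
Row 1 already has 4; hence (1,4) = 3.
Cage f's pair has difference 3, so (2,1) = 1.
Row 2 now contains 1, so (2,2) = 3.
3 is placed in column 4, which forces (2,4) = 4.
1 is placed in column 1, so (3,1) = 3.
Column 2 already has 3; hence (3,2) = 1.
4 is placed in column 1, which forces (4,1) = 2.
Column 2 now contains 2, so (4,2) = 4.
Completed grid: 4 2 1 3 / 1 3 2 4 / 3 1 4 2 / 2 4 3 1.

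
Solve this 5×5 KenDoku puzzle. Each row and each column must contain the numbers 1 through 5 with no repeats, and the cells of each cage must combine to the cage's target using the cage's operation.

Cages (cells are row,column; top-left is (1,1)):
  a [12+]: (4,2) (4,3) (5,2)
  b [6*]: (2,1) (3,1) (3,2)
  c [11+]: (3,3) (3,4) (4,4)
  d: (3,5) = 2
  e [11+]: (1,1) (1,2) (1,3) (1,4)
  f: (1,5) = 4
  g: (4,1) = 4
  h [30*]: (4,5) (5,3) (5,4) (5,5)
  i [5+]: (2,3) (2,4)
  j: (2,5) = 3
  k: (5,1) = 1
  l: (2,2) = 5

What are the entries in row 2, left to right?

2 5 1 4 3

Cage f is a single given cell, leaving (1,5) = 4.
Cage l is given, so (2,2) = 5.
J is a freebie; hence (2,5) = 3.
Cage d is a single given cell, leaving (3,5) = 2.
G is a freebie, leaving (4,1) = 4.
K is a freebie, leaving (5,1) = 1.
Row 5 now contains 1, leaving (5,5) = 5.
Column 1 now contains 1, leaving (2,1) = 2.
Column 1 now contains 1, which forces (3,1) = 3.
The 3 cells of cage b must have product 6; hence (3,2) = 1.
Cage a has sum 12, so (4,2) = 3.
Cage a needs sum 12; hence (4,3) = 5.
Row 4 already has 5, so (4,4) = 2.
Column 5 already has 5, which forces (4,5) = 1.
Cage a has sum 12, which forces (5,2) = 4.
Column 4 already has 2; hence (5,4) = 3.
3 is placed in column 1, which forces (1,1) = 5.
Column 2 now contains 3, which forces (1,2) = 2.
Cage e needs sum 11, which forces (1,3) = 3.
Cage e has sum 11, leaving (1,4) = 1.
1 is placed in column 4, leaving (2,4) = 4.
Column 3 now contains 5; hence (3,3) = 4.
Cage c needs sum 11; hence (3,4) = 5.
Row 5 already has 3; hence (5,3) = 2.
Row 2 now contains 4, leaving (2,3) = 1.
Filled in: 5 2 3 1 4 / 2 5 1 4 3 / 3 1 4 5 2 / 4 3 5 2 1 / 1 4 2 3 5.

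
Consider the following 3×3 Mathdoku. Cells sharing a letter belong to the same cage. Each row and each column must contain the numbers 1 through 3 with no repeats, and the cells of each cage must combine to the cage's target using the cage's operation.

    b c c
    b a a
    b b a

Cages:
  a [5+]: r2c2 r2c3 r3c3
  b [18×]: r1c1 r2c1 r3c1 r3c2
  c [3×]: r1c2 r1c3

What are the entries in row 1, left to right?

2 1 3

The 4 cells of cage b must have product 18, leaving r3c2 = 3.
Column 2 now contains 3, leaving r1c2 = 1.
The two cells of cage c must have product 3, leaving r1c3 = 3.
Column 2 already has 1, which forces r2c2 = 2.
3 is placed in column 3, so r2c3 = 1.
Column 3 already has 1; hence r3c3 = 2.
3 is placed in row 1, which forces r1c1 = 2.
1 is placed in row 2, which forces r2c1 = 3.
Row 3 already has 2, so r3c1 = 1.
The full grid is 2 1 3 / 3 2 1 / 1 3 2.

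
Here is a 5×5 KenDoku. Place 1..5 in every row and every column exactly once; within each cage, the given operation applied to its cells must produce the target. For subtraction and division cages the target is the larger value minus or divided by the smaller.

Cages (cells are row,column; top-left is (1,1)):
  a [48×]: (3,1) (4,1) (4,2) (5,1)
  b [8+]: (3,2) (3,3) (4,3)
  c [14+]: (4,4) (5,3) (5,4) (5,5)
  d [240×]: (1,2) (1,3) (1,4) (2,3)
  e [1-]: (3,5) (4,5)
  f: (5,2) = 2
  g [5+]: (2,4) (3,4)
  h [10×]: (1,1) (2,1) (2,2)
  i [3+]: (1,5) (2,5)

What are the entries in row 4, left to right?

Cage d has product 240, so (2,3) = 4.
Cage f is a single given cell, leaving (5,2) = 2.
Column 2 already has 2; hence (4,2) = 4.
Cage d needs product 240, leaving (1,4) = 4.
The only place for 3 in row 2 is (2,4).
3 is placed in column 4; hence (3,4) = 2.
Column 4 now contains 2, so (4,4) = 5.
5 is placed in column 4, so (5,4) = 1.
Cage b has sum 8, so (4,3) = 2.
2 is placed in row 4, so (4,5) = 3.
3 is placed in column 5, which forces (5,5) = 5.
Cage e needs two cells with difference 1, leaving (3,5) = 4.
Row 4 already has 3; hence (4,1) = 1.
5 is placed in row 5, so (5,3) = 3.
The 4 cells of cage d must have product 240; hence (1,2) = 3.
Column 3 already has 3; hence (1,3) = 5.
The 3 cells of cage h must have product 10, so (2,2) = 1.
Row 2 already has 1, which forces (2,5) = 2.
4 is placed in row 3; hence (3,1) = 3.
Column 2 now contains 1, which forces (3,2) = 5.
5 is placed in column 3, which forces (3,3) = 1.
Row 5 already has 3, so (5,1) = 4.
5 is placed in row 1, leaving (1,1) = 2.
Column 5 now contains 2; hence (1,5) = 1.
Row 2 already has 2, so (2,1) = 5.
The full grid is 2 3 5 4 1 / 5 1 4 3 2 / 3 5 1 2 4 / 1 4 2 5 3 / 4 2 3 1 5.

1 4 2 5 3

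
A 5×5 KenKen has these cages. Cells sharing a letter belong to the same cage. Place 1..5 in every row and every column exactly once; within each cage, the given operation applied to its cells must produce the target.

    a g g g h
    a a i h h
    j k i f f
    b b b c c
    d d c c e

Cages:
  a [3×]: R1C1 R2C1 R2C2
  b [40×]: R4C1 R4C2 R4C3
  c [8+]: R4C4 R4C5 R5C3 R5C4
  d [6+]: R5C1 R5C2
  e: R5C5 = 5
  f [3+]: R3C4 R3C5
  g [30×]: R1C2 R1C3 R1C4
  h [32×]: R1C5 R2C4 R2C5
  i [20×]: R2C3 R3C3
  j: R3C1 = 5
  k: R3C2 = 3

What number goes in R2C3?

Cage a needs product 3, so R1C1 = 1.
The 3 cells of cage h must have product 32, so R1C5 = 4.
Cage a has product 3; hence R2C1 = 3.
Cage a has product 3, leaving R2C2 = 1.
Cage h needs product 32; hence R2C4 = 4.
The 3 cells of cage h must have product 32, which forces R2C5 = 2.
Cage j is a single given cell, so R3C1 = 5.
K is a freebie, leaving R3C2 = 3.
Row 3 already has 5; hence R3C3 = 4.
2 is placed in column 5, leaving R3C5 = 1.
1 is placed in column 5, leaving R4C5 = 3.
E is a freebie, which forces R5C5 = 5.
Row 2 already has 4; hence R2C3 = 5.
Row 3 already has 1, leaving R3C4 = 2.
Column 3 already has 5, which forces R4C3 = 2.
2 is placed in column 4, which forces R4C4 = 1.
2 is placed in column 3, which forces R5C3 = 1.
Column 4 already has 1, leaving R5C4 = 3.
Cage g needs product 30, leaving R1C2 = 2.
2 is placed in column 3, leaving R1C3 = 3.
3 is placed in column 4, leaving R1C4 = 5.
Row 4 already has 2, leaving R4C1 = 4.
Cage b needs product 40, which forces R4C2 = 5.
Column 1 already has 4, so R5C1 = 2.
Column 2 already has 2, leaving R5C2 = 4.
Filled in: 1 2 3 5 4 / 3 1 5 4 2 / 5 3 4 2 1 / 4 5 2 1 3 / 2 4 1 3 5.

5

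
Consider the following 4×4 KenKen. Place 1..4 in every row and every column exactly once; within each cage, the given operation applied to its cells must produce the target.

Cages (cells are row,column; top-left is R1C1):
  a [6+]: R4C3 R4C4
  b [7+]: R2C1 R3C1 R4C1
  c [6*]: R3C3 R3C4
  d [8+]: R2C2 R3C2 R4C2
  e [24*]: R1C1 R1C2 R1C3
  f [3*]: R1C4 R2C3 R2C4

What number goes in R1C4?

1

The 3 cells of cage f must have product 3, so R1C4 = 1.
The 3 cells of cage f must have product 3, which forces R2C3 = 1.
Cage f has product 3, so R2C4 = 3.
Column 4 now contains 3, leaving R3C4 = 2.
Column 4 already has 2; hence R4C4 = 4.
Row 2 already has 3; hence R2C2 = 4.
Row 3 already has 2, leaving R3C3 = 3.
Row 4 now contains 4, leaving R4C3 = 2.
Column 3 already has 2, so R1C3 = 4.
Row 2 now contains 4; hence R2C1 = 2.
The 3 cells of cage b must have sum 7; hence R3C1 = 4.
3 is placed in row 3, which forces R3C2 = 1.
Row 4 already has 2, which forces R4C1 = 1.
Cage d has sum 8, which forces R4C2 = 3.
Column 1 now contains 2, so R1C1 = 3.
Column 2 already has 3, so R1C2 = 2.
The full grid is 3 2 4 1 / 2 4 1 3 / 4 1 3 2 / 1 3 2 4.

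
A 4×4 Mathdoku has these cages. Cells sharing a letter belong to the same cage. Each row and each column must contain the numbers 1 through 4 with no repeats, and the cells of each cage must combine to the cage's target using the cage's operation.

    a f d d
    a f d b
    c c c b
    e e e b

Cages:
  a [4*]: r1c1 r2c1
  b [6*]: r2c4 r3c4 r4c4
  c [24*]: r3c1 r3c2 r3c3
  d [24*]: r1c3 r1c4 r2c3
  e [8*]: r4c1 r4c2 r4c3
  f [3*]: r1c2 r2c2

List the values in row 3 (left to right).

3 2 4 1

Row 3 needs a 1, and only r3c4 is open for it.
Row 4 needs a 3, and only r4c4 is open for it.
Column 4 now contains 3, which forces r2c4 = 2.
Cage d has product 24, so r1c3 = 2.
Column 4 now contains 2, so r1c4 = 4.
The 3 cells of cage d must have product 24, leaving r2c3 = 3.
Column 3 now contains 3, so r3c3 = 4.
Column 3 already has 4; hence r4c3 = 1.
4 is placed in row 1, leaving r1c1 = 1.
The two cells of cage f must have product 3; hence r1c2 = 3.
Cage a needs two cells with product 4, so r2c1 = 4.
Row 2 now contains 3, which forces r2c2 = 1.
3 is placed in column 2, leaving r3c2 = 2.
4 is placed in column 1, so r4c1 = 2.
Column 2 now contains 2, so r4c2 = 4.
Row 3 now contains 2, so r3c1 = 3.
Completed grid: 1 3 2 4 / 4 1 3 2 / 3 2 4 1 / 2 4 1 3.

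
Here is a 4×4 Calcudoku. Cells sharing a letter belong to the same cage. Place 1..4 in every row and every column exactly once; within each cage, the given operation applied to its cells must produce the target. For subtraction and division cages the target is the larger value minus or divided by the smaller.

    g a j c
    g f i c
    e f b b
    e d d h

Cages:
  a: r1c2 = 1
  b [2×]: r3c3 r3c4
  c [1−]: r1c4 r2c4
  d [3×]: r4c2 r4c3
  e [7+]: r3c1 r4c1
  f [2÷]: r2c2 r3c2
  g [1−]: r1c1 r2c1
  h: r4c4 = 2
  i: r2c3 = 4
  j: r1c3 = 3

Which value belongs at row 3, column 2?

4

Cage a is given; hence r1c2 = 1.
J is a freebie; hence r1c3 = 3.
I is a freebie; hence r2c3 = 4.
1 is placed in column 2; hence r4c2 = 3.
Column 3 now contains 3, which forces r4c3 = 1.
H is a freebie, leaving r4c4 = 2.
2 is placed in column 4; hence r1c4 = 4.
Row 2 now contains 4, which forces r2c2 = 2.
Cage c's pair has difference 1, which forces r2c4 = 3.
Cage e's pair has sum 7, which forces r3c1 = 3.
Cage f needs two cells with quotient 2, so r3c2 = 4.
Column 3 now contains 1, which forces r3c3 = 2.
2 is placed in column 4; hence r3c4 = 1.
Row 4 already has 3, so r4c1 = 4.
Row 1 already has 4, so r1c1 = 2.
Row 2 now contains 3, so r2c1 = 1.
The full grid is 2 1 3 4 / 1 2 4 3 / 3 4 2 1 / 4 3 1 2.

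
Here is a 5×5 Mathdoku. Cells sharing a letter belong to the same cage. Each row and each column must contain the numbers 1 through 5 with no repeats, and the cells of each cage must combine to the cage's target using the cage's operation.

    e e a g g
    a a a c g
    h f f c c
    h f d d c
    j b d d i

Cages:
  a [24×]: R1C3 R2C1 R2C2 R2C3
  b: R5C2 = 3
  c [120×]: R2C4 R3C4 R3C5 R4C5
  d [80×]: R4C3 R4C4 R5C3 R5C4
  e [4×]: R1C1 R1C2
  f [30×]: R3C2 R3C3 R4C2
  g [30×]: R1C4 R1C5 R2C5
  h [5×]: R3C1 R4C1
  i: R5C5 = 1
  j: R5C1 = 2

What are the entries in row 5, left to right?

2 3 5 4 1

J is a freebie, leaving R5C1 = 2.
B is a freebie; hence R5C2 = 3.
Cage i is given; hence R5C5 = 1.
Cage f needs product 30, which forces R3C3 = 3.
Cage a has product 24, leaving R2C1 = 3.
Cage c needs product 120; hence R4C5 = 3.
Cage g has product 30, which forces R1C4 = 3.
Row 1 needs a 5, and only R1C5 is open for it.
Column 5 already has 5; hence R2C5 = 2.
2 is placed in column 5, leaving R3C5 = 4.
Cage a has product 24; hence R1C3 = 2.
The 4 cells of cage c must have product 120; hence R2C4 = 5.
Cage c needs product 120, so R3C4 = 2.
Column 4 now contains 5, leaving R5C4 = 4.
2 is placed in row 3, which forces R3C2 = 5.
Cage f needs product 30, so R4C2 = 2.
Cage d has product 80, leaving R4C3 = 4.
4 is placed in column 4; hence R4C4 = 1.
Row 5 already has 4; hence R5C3 = 5.
The 4 cells of cage a must have product 24; hence R2C2 = 4.
Column 3 already has 4; hence R2C3 = 1.
5 is placed in row 3, so R3C1 = 1.
Row 4 already has 1, which forces R4C1 = 5.
Column 1 already has 1, so R1C1 = 4.
Column 2 now contains 4, which forces R1C2 = 1.
The full grid is 4 1 2 3 5 / 3 4 1 5 2 / 1 5 3 2 4 / 5 2 4 1 3 / 2 3 5 4 1.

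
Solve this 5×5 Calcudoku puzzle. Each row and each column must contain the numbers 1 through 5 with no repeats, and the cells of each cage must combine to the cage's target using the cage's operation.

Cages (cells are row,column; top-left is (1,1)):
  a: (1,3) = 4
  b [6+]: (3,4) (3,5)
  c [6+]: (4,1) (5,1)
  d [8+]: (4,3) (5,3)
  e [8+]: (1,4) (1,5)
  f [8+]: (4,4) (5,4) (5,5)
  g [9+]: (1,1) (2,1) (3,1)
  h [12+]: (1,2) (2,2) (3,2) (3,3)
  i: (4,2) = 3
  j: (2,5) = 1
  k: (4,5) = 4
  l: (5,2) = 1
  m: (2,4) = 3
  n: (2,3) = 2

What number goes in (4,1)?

Cage a is given; hence (1,3) = 4.
Cage n is given; hence (2,3) = 2.
Cage m is a single given cell; hence (2,4) = 3.
J is a freebie; hence (2,5) = 1.
Cage i is given, which forces (4,2) = 3.
Row 4 now contains 3, leaving (4,3) = 5.
Cage k is a single given cell; hence (4,5) = 4.
Cage l is a single given cell, leaving (5,2) = 1.
Column 3 already has 5, leaving (5,3) = 3.
3 is placed in column 4, which forces (1,4) = 5.
The two cells of cage e must have sum 8, leaving (1,5) = 3.
3 is placed in column 3, leaving (3,3) = 1.
Row 3 already has 1, so (3,4) = 4.
4 is placed in column 4, which forces (5,4) = 2.
2 is placed in row 5; hence (5,5) = 5.
5 is placed in row 1, so (1,2) = 2.
Cage h has sum 12, leaving (2,2) = 4.
Cage g needs sum 9, so (3,1) = 3.
Cage h needs sum 12, which forces (3,2) = 5.
5 is placed in column 5, leaving (3,5) = 2.
Cage c needs two cells with sum 6, leaving (4,1) = 2.
2 is placed in column 4, which forces (4,4) = 1.
Row 5 now contains 5, leaving (5,1) = 4.
2 is placed in row 1; hence (1,1) = 1.
Row 2 now contains 4, leaving (2,1) = 5.
The full grid is 1 2 4 5 3 / 5 4 2 3 1 / 3 5 1 4 2 / 2 3 5 1 4 / 4 1 3 2 5.

2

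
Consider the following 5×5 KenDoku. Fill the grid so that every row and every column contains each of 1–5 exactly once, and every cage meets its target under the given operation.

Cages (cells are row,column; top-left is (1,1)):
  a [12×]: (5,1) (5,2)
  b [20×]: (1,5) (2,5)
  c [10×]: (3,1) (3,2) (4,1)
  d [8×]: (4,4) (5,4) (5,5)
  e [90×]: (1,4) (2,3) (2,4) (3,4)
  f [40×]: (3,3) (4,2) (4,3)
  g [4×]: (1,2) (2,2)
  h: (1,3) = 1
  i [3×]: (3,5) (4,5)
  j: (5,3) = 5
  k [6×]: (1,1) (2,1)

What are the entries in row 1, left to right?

3 4 1 2 5

Cage h is a single given cell, leaving (1,3) = 1.
Cage e needs product 90, leaving (2,3) = 3.
Cage j is given; hence (5,3) = 5.
Cage k needs two cells with product 6, which forces (1,1) = 3.
Row 1 already has 1, leaving (1,2) = 4.
Row 1 already has 4; hence (1,5) = 5.
Row 2 now contains 3, leaving (2,1) = 2.
Cage g needs two cells with product 4, which forces (2,2) = 1.
Row 2 now contains 2, leaving (2,4) = 5.
Column 5 already has 5, leaving (2,5) = 4.
Cage f needs product 40, which forces (4,2) = 5.
Column 1 already has 3, leaving (5,1) = 4.
Column 2 now contains 4, leaving (5,2) = 3.
Row 1 now contains 5, leaving (1,4) = 2.
Cage c has product 10; hence (3,1) = 5.
Column 2 now contains 5, which forces (3,2) = 2.
Row 3 now contains 2, so (3,3) = 4.
Cage e has product 90; hence (3,4) = 3.
Row 3 already has 3, leaving (3,5) = 1.
Row 4 now contains 5; hence (4,1) = 1.
4 is placed in column 3, leaving (4,3) = 2.
Cage d has product 8, which forces (4,4) = 4.
1 is placed in column 5, which forces (4,5) = 3.
Column 4 now contains 2, leaving (5,4) = 1.
1 is placed in column 5, which forces (5,5) = 2.
The full grid is 3 4 1 2 5 / 2 1 3 5 4 / 5 2 4 3 1 / 1 5 2 4 3 / 4 3 5 1 2.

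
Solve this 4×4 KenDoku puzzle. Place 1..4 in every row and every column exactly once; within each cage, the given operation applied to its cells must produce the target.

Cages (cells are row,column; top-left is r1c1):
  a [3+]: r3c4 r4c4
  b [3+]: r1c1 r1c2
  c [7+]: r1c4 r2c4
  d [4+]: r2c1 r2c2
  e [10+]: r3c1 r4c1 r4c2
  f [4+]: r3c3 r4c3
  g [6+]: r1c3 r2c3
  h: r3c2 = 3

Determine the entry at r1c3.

H is a freebie, which forces r3c2 = 3.
Row 3 already has 3; hence r3c3 = 1.
Row 3 now contains 1; hence r3c4 = 2.
Column 2 now contains 3; hence r4c2 = 4.
Column 3 already has 1, so r4c3 = 3.
Column 4 already has 2, leaving r4c4 = 1.
Cage d's pair has sum 4, which forces r2c1 = 3.
Column 2 now contains 3, so r2c2 = 1.
Row 2 now contains 3; hence r2c4 = 4.
Row 3 already has 3, which forces r3c1 = 4.
4 is placed in row 4, so r4c1 = 2.
Column 1 now contains 2, leaving r1c1 = 1.
Column 2 now contains 1, so r1c2 = 2.
The two cells of cage g must have sum 6, leaving r1c3 = 4.
4 is placed in column 4, so r1c4 = 3.
Row 2 already has 4, which forces r2c3 = 2.
Filled in: 1 2 4 3 / 3 1 2 4 / 4 3 1 2 / 2 4 3 1.

4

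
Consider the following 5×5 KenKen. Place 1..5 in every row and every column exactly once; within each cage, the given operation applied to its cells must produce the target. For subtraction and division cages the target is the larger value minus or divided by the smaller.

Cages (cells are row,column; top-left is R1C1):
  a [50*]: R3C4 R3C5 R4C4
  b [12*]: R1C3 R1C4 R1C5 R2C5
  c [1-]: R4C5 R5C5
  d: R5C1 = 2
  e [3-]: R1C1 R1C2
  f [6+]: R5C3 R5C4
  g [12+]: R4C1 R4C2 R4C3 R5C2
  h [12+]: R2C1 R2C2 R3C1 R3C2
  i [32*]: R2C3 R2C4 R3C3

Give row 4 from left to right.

The 3 cells of cage i must have product 32, leaving R2C3 = 2.
The 3 cells of cage i must have product 32, leaving R2C4 = 4.
Row 2 already has 2; hence R2C5 = 1.
The 3 cells of cage i must have product 32; hence R3C3 = 4.
The 3 cells of cage a must have product 50; hence R3C4 = 2.
The 3 cells of cage a must have product 50, leaving R3C5 = 5.
Cage a has product 50, so R4C4 = 5.
Cage d is a single given cell; hence R5C1 = 2.
5 is placed in column 4, which forces R5C4 = 1.
Cage b has product 12, which forces R1C3 = 1.
Column 4 now contains 1, so R1C4 = 3.
Cage b needs product 12, leaving R1C5 = 4.
Cage g needs sum 12, which forces R4C1 = 4.
Column 3 now contains 1, leaving R4C3 = 3.
3 is placed in row 4, which forces R4C5 = 2.
Row 5 already has 1, leaving R5C3 = 5.
4 is placed in column 5, so R5C5 = 3.
4 is placed in row 1, which forces R1C1 = 5.
4 is placed in row 1; hence R1C2 = 2.
5 is placed in column 1, which forces R2C1 = 3.
Row 2 already has 3, so R2C2 = 5.
Column 1 now contains 3, which forces R3C1 = 1.
Row 3 already has 1; hence R3C2 = 3.
Row 4 now contains 2, so R4C2 = 1.
Row 5 already has 3; hence R5C2 = 4.
Filled in: 5 2 1 3 4 / 3 5 2 4 1 / 1 3 4 2 5 / 4 1 3 5 2 / 2 4 5 1 3.

4 1 3 5 2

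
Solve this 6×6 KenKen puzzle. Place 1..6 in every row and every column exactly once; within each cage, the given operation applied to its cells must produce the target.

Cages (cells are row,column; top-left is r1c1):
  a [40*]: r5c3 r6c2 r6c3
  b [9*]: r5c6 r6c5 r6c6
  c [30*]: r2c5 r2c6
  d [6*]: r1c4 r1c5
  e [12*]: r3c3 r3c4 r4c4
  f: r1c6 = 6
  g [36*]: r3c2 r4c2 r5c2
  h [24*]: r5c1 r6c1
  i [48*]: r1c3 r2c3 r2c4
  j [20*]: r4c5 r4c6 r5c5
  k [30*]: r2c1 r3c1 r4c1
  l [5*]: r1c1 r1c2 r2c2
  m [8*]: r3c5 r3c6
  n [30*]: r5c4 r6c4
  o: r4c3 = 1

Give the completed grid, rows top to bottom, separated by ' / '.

1 5 4 3 2 6 / 2 1 3 4 6 5 / 5 3 6 1 4 2 / 3 6 1 2 5 4 / 4 2 5 6 1 3 / 6 4 2 5 3 1

Cage l has product 5, which forces r1c1 = 1.
Cage l has product 5, leaving r1c2 = 5.
Cage f is given, so r1c6 = 6.
The 3 cells of cage l must have product 5, which forces r2c2 = 1.
6 is placed in column 6, leaving r2c6 = 5.
Cage o is given, so r4c3 = 1.
Cage b has product 9, so r5c6 = 3.
The 3 cells of cage b must have product 9; hence r6c5 = 3.
Cage b has product 9, so r6c6 = 1.
Cage d's pair has product 6, which forces r1c4 = 3.
Column 5 now contains 3, so r1c5 = 2.
Row 2 already has 5, so r2c5 = 6.
Column 4 now contains 3; hence r3c4 = 1.
Column 5 already has 2, leaving r3c5 = 4.
Row 3 now contains 4, leaving r3c6 = 2.
The 3 cells of cage j must have product 20, which forces r4c5 = 5.
Column 6 already has 2, which forces r4c6 = 4.
Column 5 already has 2, which forces r5c5 = 1.
Row 1 now contains 2, so r1c3 = 4.
Cage i has product 48, leaving r2c3 = 3.
Cage i needs product 48, leaving r2c4 = 4.
Cage k has product 30, so r3c1 = 5.
Cage e has product 12, leaving r3c3 = 6.
The 3 cells of cage e must have product 12; hence r4c4 = 2.
Row 2 now contains 3, leaving r2c1 = 2.
6 is placed in row 3, so r3c2 = 3.
2 is placed in row 4, so r4c1 = 3.
Cage g needs product 36, leaving r4c2 = 6.
Cage g needs product 36, which forces r5c2 = 2.
Row 5 already has 2, which forces r5c3 = 5.
5 is placed in row 5, which forces r5c4 = 6.
Cage a needs product 40, which forces r6c2 = 4.
Column 3 now contains 5, leaving r6c3 = 2.
6 is placed in column 4, so r6c4 = 5.
6 is placed in row 5, so r5c1 = 4.
Row 6 already has 4; hence r6c1 = 6.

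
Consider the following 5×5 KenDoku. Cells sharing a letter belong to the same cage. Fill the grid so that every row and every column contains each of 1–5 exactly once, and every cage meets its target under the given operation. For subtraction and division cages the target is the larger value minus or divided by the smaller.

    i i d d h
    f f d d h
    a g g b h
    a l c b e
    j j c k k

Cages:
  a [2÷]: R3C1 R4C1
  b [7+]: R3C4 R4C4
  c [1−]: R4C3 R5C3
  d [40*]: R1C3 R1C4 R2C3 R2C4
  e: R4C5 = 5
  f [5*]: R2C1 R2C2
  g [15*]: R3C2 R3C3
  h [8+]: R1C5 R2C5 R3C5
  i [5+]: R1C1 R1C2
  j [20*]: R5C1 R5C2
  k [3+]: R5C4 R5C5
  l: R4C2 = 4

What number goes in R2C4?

2

L is a freebie, which forces R4C2 = 4.
Cage e is given, so R4C5 = 5.
4 is placed in column 2; hence R5C2 = 5.
Cage f's pair has product 5, so R2C1 = 5.
Column 2 now contains 5, so R2C2 = 1.
Column 2 now contains 5; hence R3C2 = 3.
Cage g needs two cells with product 15, which forces R3C3 = 5.
Row 3 now contains 5, leaving R3C4 = 4.
Row 3 now contains 4, which forces R3C5 = 1.
Row 5 now contains 5, so R5C1 = 4.
Column 5 already has 1, which forces R5C5 = 2.
Cage i needs two cells with sum 5; hence R1C1 = 3.
Column 2 now contains 3, leaving R1C2 = 2.
Cage d needs product 40, so R1C3 = 1.
Cage d has product 40, which forces R1C4 = 5.
Row 1 already has 3, which forces R1C5 = 4.
Cage d has product 40; hence R2C3 = 4.
Column 4 now contains 4, which forces R2C4 = 2.
Column 5 now contains 4; hence R2C5 = 3.
Row 3 already has 1; hence R3C1 = 2.
The two cells of cage a must have quotient 2, which forces R4C1 = 1.
The two cells of cage c must have difference 1, so R4C3 = 2.
Cage b's pair has sum 7, which forces R4C4 = 3.
Column 3 already has 1, which forces R5C3 = 3.
Row 5 already has 2; hence R5C4 = 1.
The full grid is 3 2 1 5 4 / 5 1 4 2 3 / 2 3 5 4 1 / 1 4 2 3 5 / 4 5 3 1 2.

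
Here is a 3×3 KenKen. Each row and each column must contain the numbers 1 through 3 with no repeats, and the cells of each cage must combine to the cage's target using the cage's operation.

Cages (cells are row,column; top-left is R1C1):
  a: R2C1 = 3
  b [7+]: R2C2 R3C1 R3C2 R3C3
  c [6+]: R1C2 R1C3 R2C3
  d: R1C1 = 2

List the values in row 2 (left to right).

Cage d is given, so R1C1 = 2.
Cage a is given; hence R2C1 = 3.
Cage b needs sum 7; hence R2C2 = 1.
Row 2 already has 1, leaving R2C3 = 2.
Column 1 already has 3, leaving R3C1 = 1.
Row 3 now contains 1, leaving R3C3 = 3.
Column 2 now contains 1, so R1C2 = 3.
Column 3 already has 3, which forces R1C3 = 1.
Row 3 now contains 3, so R3C2 = 2.
The full grid is 2 3 1 / 3 1 2 / 1 2 3.

3 1 2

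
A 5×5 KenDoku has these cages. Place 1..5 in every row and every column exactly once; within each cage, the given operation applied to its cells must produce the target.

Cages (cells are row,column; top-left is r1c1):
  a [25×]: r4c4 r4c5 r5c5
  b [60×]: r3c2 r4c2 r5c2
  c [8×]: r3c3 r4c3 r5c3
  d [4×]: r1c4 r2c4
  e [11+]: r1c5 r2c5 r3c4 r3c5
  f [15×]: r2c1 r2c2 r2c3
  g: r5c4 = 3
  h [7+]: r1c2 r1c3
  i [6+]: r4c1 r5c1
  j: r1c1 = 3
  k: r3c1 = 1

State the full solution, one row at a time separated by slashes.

J is a freebie, leaving r1c1 = 3.
Cage k is given; hence r3c1 = 1.
Cage a needs product 25; hence r4c4 = 5.
Cage a needs product 25, leaving r4c5 = 1.
Cage g is given; hence r5c4 = 3.
Cage a has product 25; hence r5c5 = 5.
Column 1 now contains 1, leaving r2c1 = 5.
Cage b needs product 60; hence r3c2 = 5.
Cage e has sum 11; hence r3c4 = 2.
Cage b needs product 60, leaving r4c2 = 3.
5 is placed in row 5, which forces r5c2 = 4.
Cage c has product 8, which forces r5c3 = 1.
Column 2 already has 5, leaving r1c2 = 2.
Cage h's pair has sum 7; hence r1c3 = 5.
Row 1 already has 2, which forces r1c5 = 4.
3 is placed in column 2, which forces r2c2 = 1.
Column 3 now contains 1, leaving r2c3 = 3.
1 is placed in row 2; hence r2c4 = 4.
3 is placed in row 2, leaving r2c5 = 2.
2 is placed in row 3, leaving r3c3 = 4.
4 is placed in column 5, which forces r3c5 = 3.
Cage i needs two cells with sum 6, leaving r4c1 = 4.
Cage c has product 8, so r4c3 = 2.
Row 5 now contains 4, which forces r5c1 = 2.
Row 1 already has 4, leaving r1c4 = 1.

3 2 5 1 4 / 5 1 3 4 2 / 1 5 4 2 3 / 4 3 2 5 1 / 2 4 1 3 5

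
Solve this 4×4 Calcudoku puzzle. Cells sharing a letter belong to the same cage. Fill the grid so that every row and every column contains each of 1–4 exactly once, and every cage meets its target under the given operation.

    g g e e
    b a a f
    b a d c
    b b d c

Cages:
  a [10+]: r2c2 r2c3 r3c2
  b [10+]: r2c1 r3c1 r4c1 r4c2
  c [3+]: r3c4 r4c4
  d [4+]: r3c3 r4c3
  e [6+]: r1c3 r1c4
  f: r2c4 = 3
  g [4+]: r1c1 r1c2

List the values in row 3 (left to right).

2 4 3 1

F is a freebie, which forces r2c4 = 3.
Cage a needs sum 10, leaving r2c2 = 2.
Row 2 now contains 3; hence r2c3 = 4.
Cage a needs sum 10; hence r3c2 = 4.
Column 3 already has 4, leaving r1c3 = 2.
The two cells of cage e must have sum 6, leaving r1c4 = 4.
4 is placed in row 2, leaving r2c1 = 1.
Cage b needs sum 10, which forces r3c1 = 2.
Row 3 now contains 2, which forces r3c4 = 1.
The 4 cells of cage b must have sum 10, which forces r4c1 = 4.
Cage b needs sum 10, so r4c2 = 3.
Row 4 already has 3, so r4c3 = 1.
Column 4 now contains 1, leaving r4c4 = 2.
Column 1 now contains 1, so r1c1 = 3.
3 is placed in column 2; hence r1c2 = 1.
Row 3 now contains 1; hence r3c3 = 3.
The full grid is 3 1 2 4 / 1 2 4 3 / 2 4 3 1 / 4 3 1 2.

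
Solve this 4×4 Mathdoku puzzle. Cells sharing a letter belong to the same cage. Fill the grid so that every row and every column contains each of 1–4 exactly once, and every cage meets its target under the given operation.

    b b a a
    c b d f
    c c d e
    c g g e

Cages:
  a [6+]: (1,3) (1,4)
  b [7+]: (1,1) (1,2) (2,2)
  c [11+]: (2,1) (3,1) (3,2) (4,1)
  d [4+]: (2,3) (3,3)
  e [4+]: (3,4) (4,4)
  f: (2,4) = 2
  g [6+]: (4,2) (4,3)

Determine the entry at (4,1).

1

F is a freebie; hence (2,4) = 2.
Cage a's pair has sum 6, leaving (1,3) = 2.
Column 4 now contains 2, which forces (1,4) = 4.
Column 3 now contains 2, leaving (4,3) = 4.
The 3 cells of cage b must have sum 7; hence (1,1) = 3.
4 is placed in row 1, so (1,2) = 1.
Cage b has sum 7; hence (2,2) = 3.
Row 2 now contains 3, which forces (2,3) = 1.
Column 3 already has 1, leaving (3,3) = 3.
Row 3 already has 3, so (3,4) = 1.
Row 4 already has 4, so (4,2) = 2.
Column 4 now contains 1, so (4,4) = 3.
Row 2 now contains 1, so (2,1) = 4.
Cage c has sum 11, which forces (3,1) = 2.
Column 2 already has 2, which forces (3,2) = 4.
Row 4 already has 2; hence (4,1) = 1.
The full grid is 3 1 2 4 / 4 3 1 2 / 2 4 3 1 / 1 2 4 3.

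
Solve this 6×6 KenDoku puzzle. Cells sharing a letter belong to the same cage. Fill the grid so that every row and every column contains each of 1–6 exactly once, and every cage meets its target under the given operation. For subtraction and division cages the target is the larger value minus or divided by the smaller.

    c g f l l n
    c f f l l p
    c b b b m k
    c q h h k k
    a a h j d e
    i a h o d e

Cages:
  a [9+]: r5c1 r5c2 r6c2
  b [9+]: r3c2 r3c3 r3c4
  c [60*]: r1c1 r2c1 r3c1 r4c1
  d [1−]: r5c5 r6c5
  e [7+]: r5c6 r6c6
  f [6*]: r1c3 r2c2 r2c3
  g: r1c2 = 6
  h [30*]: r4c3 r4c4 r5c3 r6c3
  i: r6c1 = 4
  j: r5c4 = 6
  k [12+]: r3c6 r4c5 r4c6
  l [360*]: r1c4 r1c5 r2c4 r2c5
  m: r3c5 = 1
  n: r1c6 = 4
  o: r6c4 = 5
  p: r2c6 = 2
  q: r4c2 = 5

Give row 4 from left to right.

Cage g is given, so r1c2 = 6.
N is a freebie, leaving r1c6 = 4.
Cage p is a single given cell, which forces r2c6 = 2.
Cage m is a single given cell; hence r3c5 = 1.
Cage q is a single given cell, which forces r4c2 = 5.
Cage j is given, so r5c4 = 6.
Cage i is a single given cell, so r6c1 = 4.
Cage o is a single given cell; hence r6c4 = 5.
The 4 cells of cage l must have product 360, so r1c4 = 3.
Cage l needs product 360; hence r1c5 = 5.
The 4 cells of cage l must have product 360, which forces r2c4 = 4.
Cage l has product 360; hence r2c5 = 6.
Column 4 now contains 4, which forces r3c4 = 2.
Column 4 already has 2; hence r4c4 = 1.
Cage h needs product 30; hence r5c3 = 5.
The two cells of cage e must have sum 7; hence r5c6 = 1.
Cage e's pair has sum 7, so r6c6 = 6.
The 3 cells of cage f must have product 6, leaving r1c3 = 2.
Cage k needs sum 12; hence r3c6 = 5.
Cage k needs sum 12, leaving r4c5 = 4.
6 is placed in column 6, which forces r4c6 = 3.
The 3 cells of cage a must have sum 9, which forces r5c2 = 4.
Row 1 now contains 2; hence r1c1 = 1.
The 4 cells of cage c must have product 60; hence r2c1 = 5.
5 is placed in row 3; hence r3c1 = 6.
4 is placed in column 2, so r3c2 = 3.
Cage b needs sum 9, leaving r3c3 = 4.
Cage c needs product 60, which forces r4c1 = 2.
3 is placed in row 4, which forces r4c3 = 6.
Column 1 already has 2, so r5c1 = 3.
Row 5 now contains 3, which forces r5c5 = 2.
Column 2 already has 3, so r6c2 = 2.
Cage h needs product 30, so r6c3 = 1.
Column 5 already has 2, leaving r6c5 = 3.
Column 2 already has 3, which forces r2c2 = 1.
Column 3 already has 1, so r2c3 = 3.
The full grid is 1 6 2 3 5 4 / 5 1 3 4 6 2 / 6 3 4 2 1 5 / 2 5 6 1 4 3 / 3 4 5 6 2 1 / 4 2 1 5 3 6.

2 5 6 1 4 3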